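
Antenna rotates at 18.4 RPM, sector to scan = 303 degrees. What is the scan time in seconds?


t = 303 / (18.4 * 360) * 60 = 2.74 s

2.74 s


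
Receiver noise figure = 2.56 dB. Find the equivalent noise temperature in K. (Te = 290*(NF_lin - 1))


NF_lin = 10^(2.56/10) = 1.803018
Te = 290 * (1.803018 - 1) = 232.9 K

232.9 K


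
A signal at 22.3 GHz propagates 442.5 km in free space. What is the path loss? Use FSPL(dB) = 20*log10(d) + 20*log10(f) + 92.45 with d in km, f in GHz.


20*log10(442.5) = 52.92
20*log10(22.3) = 26.97
FSPL = 172.3 dB

172.3 dB


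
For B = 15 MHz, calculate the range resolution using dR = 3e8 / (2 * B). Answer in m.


dR = 3e8 / (2 * 15000000.0) = 10.0 m

10.0 m


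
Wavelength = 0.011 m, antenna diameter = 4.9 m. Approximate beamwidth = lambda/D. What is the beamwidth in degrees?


BW_rad = 0.011 / 4.9 = 0.002245
BW_deg = 0.13 degrees

0.13 degrees


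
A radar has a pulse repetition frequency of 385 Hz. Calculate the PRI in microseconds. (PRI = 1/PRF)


PRI = 1/385 = 0.0025974026 s = 2597.4 us

2597.4 us


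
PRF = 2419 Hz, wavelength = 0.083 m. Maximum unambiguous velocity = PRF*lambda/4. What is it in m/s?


V_ua = 2419 * 0.083 / 4 = 50.2 m/s

50.2 m/s


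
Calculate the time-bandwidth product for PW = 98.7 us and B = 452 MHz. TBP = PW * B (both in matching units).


TBP = 98.7 * 452 = 44612.4

44612.4


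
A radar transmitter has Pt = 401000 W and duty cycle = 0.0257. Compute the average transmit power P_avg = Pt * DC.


P_avg = 401000 * 0.0257 = 10305.7 W

10305.7 W


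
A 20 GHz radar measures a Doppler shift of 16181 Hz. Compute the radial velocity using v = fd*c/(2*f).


v = 16181 * 3e8 / (2 * 20000000000.0) = 121.4 m/s

121.4 m/s


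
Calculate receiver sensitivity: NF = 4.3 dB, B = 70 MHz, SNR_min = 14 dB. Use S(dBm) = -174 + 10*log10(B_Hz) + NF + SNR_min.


10*log10(70000000.0) = 78.45
S = -174 + 78.45 + 4.3 + 14 = -77.2 dBm

-77.2 dBm


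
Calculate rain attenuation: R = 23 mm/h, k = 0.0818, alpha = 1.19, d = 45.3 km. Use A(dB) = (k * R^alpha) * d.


gamma = 0.0818 * 23^1.19 = 3.413575 dB/km
A = 3.413575 * 45.3 = 154.63 dB

154.63 dB


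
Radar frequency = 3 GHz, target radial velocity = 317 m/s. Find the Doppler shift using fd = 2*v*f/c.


fd = 2 * 317 * 3000000000.0 / 3e8 = 6340.0 Hz

6340.0 Hz


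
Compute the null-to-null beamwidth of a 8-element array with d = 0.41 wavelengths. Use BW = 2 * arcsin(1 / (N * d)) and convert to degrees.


1/(N*d) = 1/(8*0.41) = 0.304878
BW = 2*arcsin(0.304878) = 35.5 degrees

35.5 degrees


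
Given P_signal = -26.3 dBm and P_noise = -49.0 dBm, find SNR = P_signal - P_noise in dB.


SNR = -26.3 - (-49.0) = 22.7 dB

22.7 dB


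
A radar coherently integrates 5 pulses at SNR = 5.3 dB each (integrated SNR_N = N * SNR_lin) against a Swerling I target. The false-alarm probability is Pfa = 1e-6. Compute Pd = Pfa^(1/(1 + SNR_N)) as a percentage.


SNR_lin = 10^(5.3/10) = 3.38844
SNR_N = 5 * 3.38844 = 16.9422
1/(1 + SNR_N) = 1/17.9422 = 0.0557345
Pd = (1e-6)^0.0557345 = 0.46301
Pd = 46.3%

46.3%


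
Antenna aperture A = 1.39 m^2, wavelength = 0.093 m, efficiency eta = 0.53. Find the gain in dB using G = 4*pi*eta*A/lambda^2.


G_linear = 4*pi*0.53*1.39/0.093^2 = 1070.37
G_dB = 10*log10(1070.37) = 30.3 dB

30.3 dB


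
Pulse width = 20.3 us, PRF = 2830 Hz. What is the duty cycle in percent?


DC = 20.3e-6 * 2830 * 100 = 5.74%

5.74%


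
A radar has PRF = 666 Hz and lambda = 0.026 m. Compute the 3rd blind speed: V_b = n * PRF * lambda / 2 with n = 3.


V_blind = 3 * 666 * 0.026 / 2 = 26.0 m/s

26.0 m/s


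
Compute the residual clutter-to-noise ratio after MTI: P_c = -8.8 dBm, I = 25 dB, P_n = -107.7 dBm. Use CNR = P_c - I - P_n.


CNR = -8.8 - 25 - (-107.7) = 73.9 dB

73.9 dB


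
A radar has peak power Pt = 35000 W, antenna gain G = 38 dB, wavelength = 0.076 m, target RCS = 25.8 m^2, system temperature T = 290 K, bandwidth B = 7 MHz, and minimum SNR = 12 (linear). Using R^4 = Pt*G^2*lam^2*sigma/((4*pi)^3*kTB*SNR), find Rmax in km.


G_lin = 10^(38/10) = 6309.573445
R^4 = 35000 * 6309.573445^2 * 0.076^2 * 25.8 / ((4*pi)^3 * 1.38e-23 * 290 * 7000000.0 * 12)
R^4 = 3.11264e20 m^4
R_max = (3.11264e20)^(1/4) = 132825.7 m = 132.8 km

132.8 km


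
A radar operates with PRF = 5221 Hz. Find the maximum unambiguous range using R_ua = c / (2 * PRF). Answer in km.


R_ua = 3e8 / (2 * 5221) = 28730.1 m = 28.7 km

28.7 km


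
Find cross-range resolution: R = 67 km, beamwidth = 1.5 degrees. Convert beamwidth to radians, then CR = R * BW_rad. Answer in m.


BW_rad = 0.026179939
CR = 67000 * 0.026179939 = 1754.1 m

1754.1 m


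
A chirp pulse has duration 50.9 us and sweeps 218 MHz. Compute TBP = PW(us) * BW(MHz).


TBP = 50.9 * 218 = 11096.2

11096.2


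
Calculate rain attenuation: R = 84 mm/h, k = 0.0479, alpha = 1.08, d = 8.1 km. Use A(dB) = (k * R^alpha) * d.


gamma = 0.0479 * 84^1.08 = 5.735313 dB/km
A = 5.735313 * 8.1 = 46.46 dB

46.46 dB


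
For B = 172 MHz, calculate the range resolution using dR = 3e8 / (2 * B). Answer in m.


dR = 3e8 / (2 * 172000000.0) = 0.87 m

0.87 m


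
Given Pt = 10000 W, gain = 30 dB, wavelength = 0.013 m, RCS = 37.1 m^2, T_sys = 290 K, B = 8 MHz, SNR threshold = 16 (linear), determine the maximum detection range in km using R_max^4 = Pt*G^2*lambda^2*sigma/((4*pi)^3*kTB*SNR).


G_lin = 10^(30/10) = 1000.0
R^4 = 10000 * 1000.0^2 * 0.013^2 * 37.1 / ((4*pi)^3 * 1.38e-23 * 290 * 8000000.0 * 16)
R^4 = 6.16799e16 m^4
R_max = (6.16799e16)^(1/4) = 15759.3 m = 15.8 km

15.8 km


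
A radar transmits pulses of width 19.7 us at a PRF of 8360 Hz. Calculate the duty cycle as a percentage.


DC = 19.7e-6 * 8360 * 100 = 16.47%

16.47%


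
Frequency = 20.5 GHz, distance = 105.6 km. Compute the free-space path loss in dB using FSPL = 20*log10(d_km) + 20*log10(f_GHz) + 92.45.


20*log10(105.6) = 40.47
20*log10(20.5) = 26.24
FSPL = 159.2 dB

159.2 dB


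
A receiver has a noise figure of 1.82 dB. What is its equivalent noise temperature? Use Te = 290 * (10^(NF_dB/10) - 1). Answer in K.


NF_lin = 10^(1.82/10) = 1.520548
Te = 290 * (1.520548 - 1) = 151.0 K

151.0 K


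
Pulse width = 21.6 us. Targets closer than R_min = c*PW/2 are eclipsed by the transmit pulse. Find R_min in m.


R_min = 3e8 * 21.6e-6 / 2 = 3240.0 m

3240.0 m


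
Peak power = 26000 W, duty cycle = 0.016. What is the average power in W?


P_avg = 26000 * 0.016 = 416.0 W

416.0 W


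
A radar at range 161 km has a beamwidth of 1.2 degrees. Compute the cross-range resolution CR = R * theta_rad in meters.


BW_rad = 0.020943951
CR = 161000 * 0.020943951 = 3372.0 m

3372.0 m


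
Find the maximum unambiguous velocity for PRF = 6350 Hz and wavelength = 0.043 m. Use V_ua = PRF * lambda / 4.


V_ua = 6350 * 0.043 / 4 = 68.3 m/s

68.3 m/s


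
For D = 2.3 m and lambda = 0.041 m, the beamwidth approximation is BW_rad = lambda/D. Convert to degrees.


BW_rad = 0.041 / 2.3 = 0.017826
BW_deg = 1.02 degrees

1.02 degrees


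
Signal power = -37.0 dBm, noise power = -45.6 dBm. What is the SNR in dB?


SNR = -37.0 - (-45.6) = 8.6 dB

8.6 dB


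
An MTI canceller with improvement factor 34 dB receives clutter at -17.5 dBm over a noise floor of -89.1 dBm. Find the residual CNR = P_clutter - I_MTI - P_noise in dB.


CNR = -17.5 - 34 - (-89.1) = 37.6 dB

37.6 dB


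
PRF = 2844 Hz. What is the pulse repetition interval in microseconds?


PRI = 1/2844 = 0.0003516174 s = 351.6 us

351.6 us


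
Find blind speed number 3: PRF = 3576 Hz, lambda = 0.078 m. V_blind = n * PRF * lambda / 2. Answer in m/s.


V_blind = 3 * 3576 * 0.078 / 2 = 418.4 m/s

418.4 m/s


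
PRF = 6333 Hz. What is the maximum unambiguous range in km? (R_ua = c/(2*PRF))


R_ua = 3e8 / (2 * 6333) = 23685.5 m = 23.7 km

23.7 km


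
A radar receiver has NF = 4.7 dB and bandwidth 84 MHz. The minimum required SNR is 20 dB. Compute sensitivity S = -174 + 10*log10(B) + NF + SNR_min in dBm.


10*log10(84000000.0) = 79.24
S = -174 + 79.24 + 4.7 + 20 = -70.1 dBm

-70.1 dBm


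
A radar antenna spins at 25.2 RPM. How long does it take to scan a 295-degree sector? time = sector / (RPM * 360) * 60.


t = 295 / (25.2 * 360) * 60 = 1.95 s

1.95 s


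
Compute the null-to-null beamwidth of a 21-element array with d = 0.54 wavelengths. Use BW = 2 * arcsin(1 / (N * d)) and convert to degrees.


1/(N*d) = 1/(21*0.54) = 0.088183
BW = 2*arcsin(0.088183) = 10.1 degrees

10.1 degrees


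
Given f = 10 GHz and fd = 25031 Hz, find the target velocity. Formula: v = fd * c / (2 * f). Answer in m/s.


v = 25031 * 3e8 / (2 * 10000000000.0) = 375.5 m/s

375.5 m/s


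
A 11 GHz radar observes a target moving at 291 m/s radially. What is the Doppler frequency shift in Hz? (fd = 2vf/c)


fd = 2 * 291 * 11000000000.0 / 3e8 = 21340.0 Hz

21340.0 Hz


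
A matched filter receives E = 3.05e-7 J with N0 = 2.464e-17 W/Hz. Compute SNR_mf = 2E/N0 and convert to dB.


SNR_lin = 2 * 3.05e-7 / 2.464e-17 = 2.476e10
SNR_dB = 10*log10(2.476e10) = 103.9 dB

103.9 dB


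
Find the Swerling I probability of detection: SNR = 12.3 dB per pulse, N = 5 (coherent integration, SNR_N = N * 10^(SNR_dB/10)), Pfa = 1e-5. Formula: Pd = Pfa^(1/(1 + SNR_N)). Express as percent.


SNR_lin = 10^(12.3/10) = 16.98244
SNR_N = 5 * 16.98244 = 84.9122
1/(1 + SNR_N) = 1/85.9122 = 0.0116398
Pd = (1e-5)^0.0116398 = 0.87458
Pd = 87.5%

87.5%


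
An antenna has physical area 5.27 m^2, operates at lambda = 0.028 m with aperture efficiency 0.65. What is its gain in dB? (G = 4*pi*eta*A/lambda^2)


G_linear = 4*pi*0.65*5.27/0.028^2 = 54905.74
G_dB = 10*log10(54905.74) = 47.4 dB

47.4 dB


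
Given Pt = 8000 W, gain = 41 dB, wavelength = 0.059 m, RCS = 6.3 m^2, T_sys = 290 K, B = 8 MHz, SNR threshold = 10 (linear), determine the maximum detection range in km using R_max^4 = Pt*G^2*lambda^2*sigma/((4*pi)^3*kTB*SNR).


G_lin = 10^(41/10) = 12589.254118
R^4 = 8000 * 12589.254118^2 * 0.059^2 * 6.3 / ((4*pi)^3 * 1.38e-23 * 290 * 8000000.0 * 10)
R^4 = 4.37661e19 m^4
R_max = (4.37661e19)^(1/4) = 81336.3 m = 81.3 km

81.3 km


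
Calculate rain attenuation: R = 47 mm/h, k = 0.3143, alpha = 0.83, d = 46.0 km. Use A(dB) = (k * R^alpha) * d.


gamma = 0.3143 * 47^0.83 = 7.676895 dB/km
A = 7.676895 * 46.0 = 353.14 dB

353.14 dB


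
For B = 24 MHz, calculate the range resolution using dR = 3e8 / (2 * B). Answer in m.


dR = 3e8 / (2 * 24000000.0) = 6.25 m

6.25 m


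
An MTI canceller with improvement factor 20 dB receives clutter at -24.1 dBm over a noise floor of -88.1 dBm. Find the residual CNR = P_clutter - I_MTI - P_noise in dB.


CNR = -24.1 - 20 - (-88.1) = 44.0 dB

44.0 dB


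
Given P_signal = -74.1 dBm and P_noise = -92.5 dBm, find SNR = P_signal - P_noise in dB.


SNR = -74.1 - (-92.5) = 18.4 dB

18.4 dB


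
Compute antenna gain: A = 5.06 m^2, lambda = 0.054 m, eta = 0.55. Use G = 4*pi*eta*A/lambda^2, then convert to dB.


G_linear = 4*pi*0.55*5.06/0.054^2 = 11993.21
G_dB = 10*log10(11993.21) = 40.8 dB

40.8 dB


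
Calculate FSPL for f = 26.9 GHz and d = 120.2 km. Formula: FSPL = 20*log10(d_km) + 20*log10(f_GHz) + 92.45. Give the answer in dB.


20*log10(120.2) = 41.6
20*log10(26.9) = 28.6
FSPL = 162.6 dB

162.6 dB


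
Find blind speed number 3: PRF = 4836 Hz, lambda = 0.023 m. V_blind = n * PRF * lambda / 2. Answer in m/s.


V_blind = 3 * 4836 * 0.023 / 2 = 166.8 m/s

166.8 m/s


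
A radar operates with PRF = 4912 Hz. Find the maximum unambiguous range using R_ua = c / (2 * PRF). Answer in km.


R_ua = 3e8 / (2 * 4912) = 30537.5 m = 30.5 km

30.5 km


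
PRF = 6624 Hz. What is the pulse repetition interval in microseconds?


PRI = 1/6624 = 0.0001509662 s = 151.0 us

151.0 us


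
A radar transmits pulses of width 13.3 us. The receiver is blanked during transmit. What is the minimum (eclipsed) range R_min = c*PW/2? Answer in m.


R_min = 3e8 * 13.3e-6 / 2 = 1995.0 m

1995.0 m


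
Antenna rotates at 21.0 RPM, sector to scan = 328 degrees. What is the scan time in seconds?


t = 328 / (21.0 * 360) * 60 = 2.6 s

2.6 s


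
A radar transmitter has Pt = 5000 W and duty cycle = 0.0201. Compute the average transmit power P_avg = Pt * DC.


P_avg = 5000 * 0.0201 = 100.5 W

100.5 W


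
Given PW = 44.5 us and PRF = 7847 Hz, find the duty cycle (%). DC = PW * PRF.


DC = 44.5e-6 * 7847 * 100 = 34.92%

34.92%


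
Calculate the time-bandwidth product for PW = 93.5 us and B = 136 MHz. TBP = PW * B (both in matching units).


TBP = 93.5 * 136 = 12716.0

12716.0


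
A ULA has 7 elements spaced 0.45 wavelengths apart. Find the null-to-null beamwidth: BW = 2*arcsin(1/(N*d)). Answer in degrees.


1/(N*d) = 1/(7*0.45) = 0.31746
BW = 2*arcsin(0.31746) = 37.0 degrees

37.0 degrees


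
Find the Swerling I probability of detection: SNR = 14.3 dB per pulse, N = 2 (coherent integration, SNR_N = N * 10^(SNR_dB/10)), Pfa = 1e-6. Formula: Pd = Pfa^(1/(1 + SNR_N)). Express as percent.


SNR_lin = 10^(14.3/10) = 26.91535
SNR_N = 2 * 26.91535 = 53.8307
1/(1 + SNR_N) = 1/54.8307 = 0.018238
Pd = (1e-6)^0.018238 = 0.77727
Pd = 77.7%

77.7%


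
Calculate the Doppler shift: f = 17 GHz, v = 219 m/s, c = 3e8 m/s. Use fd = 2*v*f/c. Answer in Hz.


fd = 2 * 219 * 17000000000.0 / 3e8 = 24820.0 Hz

24820.0 Hz


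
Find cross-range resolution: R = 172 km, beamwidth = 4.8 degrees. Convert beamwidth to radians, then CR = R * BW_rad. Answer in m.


BW_rad = 0.083775804
CR = 172000 * 0.083775804 = 14409.4 m

14409.4 m


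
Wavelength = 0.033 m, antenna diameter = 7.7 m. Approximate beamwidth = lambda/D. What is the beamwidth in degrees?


BW_rad = 0.033 / 7.7 = 0.004286
BW_deg = 0.25 degrees

0.25 degrees


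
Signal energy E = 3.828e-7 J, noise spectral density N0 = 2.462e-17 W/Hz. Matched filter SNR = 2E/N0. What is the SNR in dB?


SNR_lin = 2 * 3.828e-7 / 2.462e-17 = 3.11e10
SNR_dB = 10*log10(3.11e10) = 104.9 dB

104.9 dB


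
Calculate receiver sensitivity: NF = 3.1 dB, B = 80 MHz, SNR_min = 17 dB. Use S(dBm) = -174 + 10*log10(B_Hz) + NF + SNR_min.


10*log10(80000000.0) = 79.03
S = -174 + 79.03 + 3.1 + 17 = -74.9 dBm

-74.9 dBm


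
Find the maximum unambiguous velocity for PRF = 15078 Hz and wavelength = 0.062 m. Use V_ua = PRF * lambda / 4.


V_ua = 15078 * 0.062 / 4 = 233.7 m/s

233.7 m/s


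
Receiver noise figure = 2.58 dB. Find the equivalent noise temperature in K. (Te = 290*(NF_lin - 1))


NF_lin = 10^(2.58/10) = 1.81134
Te = 290 * (1.81134 - 1) = 235.3 K

235.3 K


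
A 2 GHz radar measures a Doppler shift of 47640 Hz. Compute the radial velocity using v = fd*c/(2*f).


v = 47640 * 3e8 / (2 * 2000000000.0) = 3573.0 m/s

3573.0 m/s


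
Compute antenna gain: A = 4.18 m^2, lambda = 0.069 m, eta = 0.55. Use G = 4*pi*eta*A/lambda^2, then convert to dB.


G_linear = 4*pi*0.55*4.18/0.069^2 = 6068.07
G_dB = 10*log10(6068.07) = 37.8 dB

37.8 dB


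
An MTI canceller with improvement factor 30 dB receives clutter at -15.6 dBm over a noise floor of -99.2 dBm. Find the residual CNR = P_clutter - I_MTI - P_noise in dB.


CNR = -15.6 - 30 - (-99.2) = 53.6 dB

53.6 dB


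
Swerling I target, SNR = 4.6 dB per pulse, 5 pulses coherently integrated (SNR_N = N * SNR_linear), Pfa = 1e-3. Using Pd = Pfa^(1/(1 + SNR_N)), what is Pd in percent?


SNR_lin = 10^(4.6/10) = 2.88403
SNR_N = 5 * 2.88403 = 14.42015
1/(1 + SNR_N) = 1/15.42015 = 0.0648502
Pd = (1e-3)^0.0648502 = 0.63892
Pd = 63.9%

63.9%


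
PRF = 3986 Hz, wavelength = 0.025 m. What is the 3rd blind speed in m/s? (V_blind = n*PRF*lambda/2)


V_blind = 3 * 3986 * 0.025 / 2 = 149.5 m/s

149.5 m/s


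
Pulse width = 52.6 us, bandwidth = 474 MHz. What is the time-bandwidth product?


TBP = 52.6 * 474 = 24932.4

24932.4


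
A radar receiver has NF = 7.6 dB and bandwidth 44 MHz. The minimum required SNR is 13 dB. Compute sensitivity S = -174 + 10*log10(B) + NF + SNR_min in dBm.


10*log10(44000000.0) = 76.43
S = -174 + 76.43 + 7.6 + 13 = -77.0 dBm

-77.0 dBm


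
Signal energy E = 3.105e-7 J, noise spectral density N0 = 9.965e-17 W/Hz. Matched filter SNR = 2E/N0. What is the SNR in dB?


SNR_lin = 2 * 3.105e-7 / 9.965e-17 = 6.232e9
SNR_dB = 10*log10(6.232e9) = 97.9 dB

97.9 dB


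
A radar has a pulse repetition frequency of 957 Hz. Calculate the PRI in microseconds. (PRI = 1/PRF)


PRI = 1/957 = 0.0010449321 s = 1044.9 us

1044.9 us


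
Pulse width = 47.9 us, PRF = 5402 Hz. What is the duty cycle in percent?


DC = 47.9e-6 * 5402 * 100 = 25.88%

25.88%


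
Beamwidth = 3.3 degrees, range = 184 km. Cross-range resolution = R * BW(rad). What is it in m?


BW_rad = 0.057595865
CR = 184000 * 0.057595865 = 10597.6 m

10597.6 m


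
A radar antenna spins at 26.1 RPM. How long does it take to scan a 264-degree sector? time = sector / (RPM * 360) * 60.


t = 264 / (26.1 * 360) * 60 = 1.69 s

1.69 s


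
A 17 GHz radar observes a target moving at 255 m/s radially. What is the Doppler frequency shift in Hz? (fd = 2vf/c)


fd = 2 * 255 * 17000000000.0 / 3e8 = 28900.0 Hz

28900.0 Hz


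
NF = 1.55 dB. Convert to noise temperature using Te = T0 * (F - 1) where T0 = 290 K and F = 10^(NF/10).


NF_lin = 10^(1.55/10) = 1.428894
Te = 290 * (1.428894 - 1) = 124.4 K

124.4 K


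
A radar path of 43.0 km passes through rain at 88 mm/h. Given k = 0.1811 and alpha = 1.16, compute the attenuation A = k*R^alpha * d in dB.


gamma = 0.1811 * 88^1.16 = 32.622583 dB/km
A = 32.622583 * 43.0 = 1402.77 dB

1402.77 dB


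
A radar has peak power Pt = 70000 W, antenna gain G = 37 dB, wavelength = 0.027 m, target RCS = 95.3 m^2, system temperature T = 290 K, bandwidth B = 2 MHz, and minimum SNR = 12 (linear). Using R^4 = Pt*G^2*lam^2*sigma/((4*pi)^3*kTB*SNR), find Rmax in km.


G_lin = 10^(37/10) = 5011.872336
R^4 = 70000 * 5011.872336^2 * 0.027^2 * 95.3 / ((4*pi)^3 * 1.38e-23 * 290 * 2000000.0 * 12)
R^4 = 6.40915e20 m^4
R_max = (6.40915e20)^(1/4) = 159111.0 m = 159.1 km

159.1 km


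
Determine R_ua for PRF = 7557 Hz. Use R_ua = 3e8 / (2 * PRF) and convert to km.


R_ua = 3e8 / (2 * 7557) = 19849.1 m = 19.8 km

19.8 km


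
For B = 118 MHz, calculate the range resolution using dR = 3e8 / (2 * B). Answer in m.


dR = 3e8 / (2 * 118000000.0) = 1.27 m

1.27 m


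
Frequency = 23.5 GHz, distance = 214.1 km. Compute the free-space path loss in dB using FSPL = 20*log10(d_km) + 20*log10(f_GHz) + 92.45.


20*log10(214.1) = 46.61
20*log10(23.5) = 27.42
FSPL = 166.5 dB

166.5 dB


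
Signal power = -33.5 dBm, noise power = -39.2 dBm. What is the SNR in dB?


SNR = -33.5 - (-39.2) = 5.7 dB

5.7 dB


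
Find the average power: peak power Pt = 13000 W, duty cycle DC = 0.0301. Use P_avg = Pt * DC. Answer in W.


P_avg = 13000 * 0.0301 = 391.3 W

391.3 W


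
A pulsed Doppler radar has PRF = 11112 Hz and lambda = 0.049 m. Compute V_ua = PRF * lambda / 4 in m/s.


V_ua = 11112 * 0.049 / 4 = 136.1 m/s

136.1 m/s


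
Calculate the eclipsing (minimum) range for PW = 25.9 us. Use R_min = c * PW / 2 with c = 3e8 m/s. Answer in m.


R_min = 3e8 * 25.9e-6 / 2 = 3885.0 m

3885.0 m


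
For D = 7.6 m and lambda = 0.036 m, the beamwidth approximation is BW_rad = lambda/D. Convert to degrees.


BW_rad = 0.036 / 7.6 = 0.004737
BW_deg = 0.27 degrees

0.27 degrees


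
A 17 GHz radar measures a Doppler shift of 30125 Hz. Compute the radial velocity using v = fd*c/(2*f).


v = 30125 * 3e8 / (2 * 17000000000.0) = 265.8 m/s

265.8 m/s


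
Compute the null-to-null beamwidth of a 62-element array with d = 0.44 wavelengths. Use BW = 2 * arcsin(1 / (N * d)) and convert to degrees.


1/(N*d) = 1/(62*0.44) = 0.036657
BW = 2*arcsin(0.036657) = 4.2 degrees

4.2 degrees


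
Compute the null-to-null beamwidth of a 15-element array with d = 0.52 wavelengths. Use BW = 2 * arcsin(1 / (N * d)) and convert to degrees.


1/(N*d) = 1/(15*0.52) = 0.128205
BW = 2*arcsin(0.128205) = 14.7 degrees

14.7 degrees


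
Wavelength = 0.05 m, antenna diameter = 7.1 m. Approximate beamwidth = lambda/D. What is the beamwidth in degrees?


BW_rad = 0.05 / 7.1 = 0.007042
BW_deg = 0.4 degrees

0.4 degrees


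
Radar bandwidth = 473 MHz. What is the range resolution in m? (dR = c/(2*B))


dR = 3e8 / (2 * 473000000.0) = 0.32 m

0.32 m


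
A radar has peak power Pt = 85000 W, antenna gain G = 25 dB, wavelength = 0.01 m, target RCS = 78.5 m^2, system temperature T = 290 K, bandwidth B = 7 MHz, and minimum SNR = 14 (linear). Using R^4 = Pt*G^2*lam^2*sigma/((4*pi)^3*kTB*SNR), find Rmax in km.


G_lin = 10^(25/10) = 316.227766
R^4 = 85000 * 316.227766^2 * 0.01^2 * 78.5 / ((4*pi)^3 * 1.38e-23 * 290 * 7000000.0 * 14)
R^4 = 8.57345e16 m^4
R_max = (8.57345e16)^(1/4) = 17111.5 m = 17.1 km

17.1 km


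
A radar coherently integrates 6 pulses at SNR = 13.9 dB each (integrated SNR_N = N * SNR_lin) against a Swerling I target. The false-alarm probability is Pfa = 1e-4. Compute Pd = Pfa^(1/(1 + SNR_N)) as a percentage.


SNR_lin = 10^(13.9/10) = 24.54709
SNR_N = 6 * 24.54709 = 147.28254
1/(1 + SNR_N) = 1/148.28254 = 0.0067439
Pd = (1e-4)^0.0067439 = 0.93978
Pd = 94.0%

94.0%


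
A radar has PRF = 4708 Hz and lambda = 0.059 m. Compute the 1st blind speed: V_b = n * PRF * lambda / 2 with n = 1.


V_blind = 1 * 4708 * 0.059 / 2 = 138.9 m/s

138.9 m/s


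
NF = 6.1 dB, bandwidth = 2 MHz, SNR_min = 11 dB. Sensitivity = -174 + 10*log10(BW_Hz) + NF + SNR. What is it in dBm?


10*log10(2000000.0) = 63.01
S = -174 + 63.01 + 6.1 + 11 = -93.9 dBm

-93.9 dBm


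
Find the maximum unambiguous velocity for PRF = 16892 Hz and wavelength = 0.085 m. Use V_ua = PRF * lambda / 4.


V_ua = 16892 * 0.085 / 4 = 359.0 m/s

359.0 m/s


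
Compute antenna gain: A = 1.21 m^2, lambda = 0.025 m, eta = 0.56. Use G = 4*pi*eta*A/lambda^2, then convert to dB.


G_linear = 4*pi*0.56*1.21/0.025^2 = 13623.96
G_dB = 10*log10(13623.96) = 41.3 dB

41.3 dB


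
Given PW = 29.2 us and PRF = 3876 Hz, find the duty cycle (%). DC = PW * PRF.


DC = 29.2e-6 * 3876 * 100 = 11.32%

11.32%


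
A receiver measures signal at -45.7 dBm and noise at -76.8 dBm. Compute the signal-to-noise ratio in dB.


SNR = -45.7 - (-76.8) = 31.1 dB

31.1 dB


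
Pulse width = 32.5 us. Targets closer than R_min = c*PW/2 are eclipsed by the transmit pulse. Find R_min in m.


R_min = 3e8 * 32.5e-6 / 2 = 4875.0 m

4875.0 m


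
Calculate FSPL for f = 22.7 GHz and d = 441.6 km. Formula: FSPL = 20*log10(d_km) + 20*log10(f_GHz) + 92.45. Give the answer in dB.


20*log10(441.6) = 52.9
20*log10(22.7) = 27.12
FSPL = 172.5 dB

172.5 dB


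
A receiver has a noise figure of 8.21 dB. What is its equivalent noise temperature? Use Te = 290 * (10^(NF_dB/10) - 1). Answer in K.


NF_lin = 10^(8.21/10) = 6.622165
Te = 290 * (6.622165 - 1) = 1630.4 K

1630.4 K


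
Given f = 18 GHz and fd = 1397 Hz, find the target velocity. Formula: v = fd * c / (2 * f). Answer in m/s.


v = 1397 * 3e8 / (2 * 18000000000.0) = 11.6 m/s

11.6 m/s


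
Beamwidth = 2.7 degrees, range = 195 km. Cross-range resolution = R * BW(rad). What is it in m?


BW_rad = 0.04712389
CR = 195000 * 0.04712389 = 9189.2 m

9189.2 m


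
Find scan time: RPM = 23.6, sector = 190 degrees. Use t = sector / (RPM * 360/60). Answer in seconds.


t = 190 / (23.6 * 360) * 60 = 1.34 s

1.34 s


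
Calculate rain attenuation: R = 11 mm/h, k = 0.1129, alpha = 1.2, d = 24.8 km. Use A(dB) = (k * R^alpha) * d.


gamma = 0.1129 * 11^1.2 = 2.006158 dB/km
A = 2.006158 * 24.8 = 49.75 dB

49.75 dB


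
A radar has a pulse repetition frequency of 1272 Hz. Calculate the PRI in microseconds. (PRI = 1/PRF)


PRI = 1/1272 = 0.0007861635 s = 786.2 us

786.2 us


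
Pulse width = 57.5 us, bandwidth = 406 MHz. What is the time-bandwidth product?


TBP = 57.5 * 406 = 23345.0

23345.0


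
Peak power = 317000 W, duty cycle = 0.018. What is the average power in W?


P_avg = 317000 * 0.018 = 5706.0 W

5706.0 W


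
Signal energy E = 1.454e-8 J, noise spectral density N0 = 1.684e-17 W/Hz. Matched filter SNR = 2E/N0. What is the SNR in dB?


SNR_lin = 2 * 1.454e-8 / 1.684e-17 = 1.727e9
SNR_dB = 10*log10(1.727e9) = 92.4 dB

92.4 dB


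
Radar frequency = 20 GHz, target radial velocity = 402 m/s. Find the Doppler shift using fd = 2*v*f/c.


fd = 2 * 402 * 20000000000.0 / 3e8 = 53600.0 Hz

53600.0 Hz


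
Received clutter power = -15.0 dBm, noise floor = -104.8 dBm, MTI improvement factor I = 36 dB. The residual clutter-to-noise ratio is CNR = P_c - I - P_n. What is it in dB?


CNR = -15.0 - 36 - (-104.8) = 53.8 dB

53.8 dB


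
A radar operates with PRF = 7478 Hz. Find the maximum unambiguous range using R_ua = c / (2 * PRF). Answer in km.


R_ua = 3e8 / (2 * 7478) = 20058.8 m = 20.1 km

20.1 km


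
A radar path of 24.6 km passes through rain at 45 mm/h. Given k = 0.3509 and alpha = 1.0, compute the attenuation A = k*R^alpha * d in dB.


gamma = 0.3509 * 45^1.0 = 15.7905 dB/km
A = 15.7905 * 24.6 = 388.45 dB

388.45 dB


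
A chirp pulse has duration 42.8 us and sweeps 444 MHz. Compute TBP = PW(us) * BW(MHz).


TBP = 42.8 * 444 = 19003.2

19003.2


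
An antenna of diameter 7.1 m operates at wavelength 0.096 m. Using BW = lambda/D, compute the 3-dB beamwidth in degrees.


BW_rad = 0.096 / 7.1 = 0.013521
BW_deg = 0.77 degrees

0.77 degrees


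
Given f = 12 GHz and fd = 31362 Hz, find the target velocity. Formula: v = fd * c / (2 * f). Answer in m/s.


v = 31362 * 3e8 / (2 * 12000000000.0) = 392.0 m/s

392.0 m/s


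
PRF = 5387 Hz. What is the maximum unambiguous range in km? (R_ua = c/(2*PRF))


R_ua = 3e8 / (2 * 5387) = 27844.8 m = 27.8 km

27.8 km


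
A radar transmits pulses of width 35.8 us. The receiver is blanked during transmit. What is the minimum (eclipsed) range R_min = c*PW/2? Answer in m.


R_min = 3e8 * 35.8e-6 / 2 = 5370.0 m

5370.0 m


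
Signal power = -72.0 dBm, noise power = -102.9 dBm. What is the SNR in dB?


SNR = -72.0 - (-102.9) = 30.9 dB

30.9 dB


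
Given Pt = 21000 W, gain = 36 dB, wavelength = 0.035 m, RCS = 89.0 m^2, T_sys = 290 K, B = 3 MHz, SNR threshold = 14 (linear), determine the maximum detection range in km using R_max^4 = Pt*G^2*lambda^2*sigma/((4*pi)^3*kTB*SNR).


G_lin = 10^(36/10) = 3981.071706
R^4 = 21000 * 3981.071706^2 * 0.035^2 * 89.0 / ((4*pi)^3 * 1.38e-23 * 290 * 3000000.0 * 14)
R^4 = 1.0879e20 m^4
R_max = (1.0879e20)^(1/4) = 102128.6 m = 102.1 km

102.1 km


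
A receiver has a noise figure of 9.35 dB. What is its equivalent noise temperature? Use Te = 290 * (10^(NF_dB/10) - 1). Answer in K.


NF_lin = 10^(9.35/10) = 8.609938
Te = 290 * (8.609938 - 1) = 2206.9 K

2206.9 K


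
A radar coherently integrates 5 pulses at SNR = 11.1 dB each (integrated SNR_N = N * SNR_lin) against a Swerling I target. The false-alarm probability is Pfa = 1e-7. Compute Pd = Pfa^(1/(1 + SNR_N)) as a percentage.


SNR_lin = 10^(11.1/10) = 12.8825
SNR_N = 5 * 12.8825 = 64.4125
1/(1 + SNR_N) = 1/65.4125 = 0.0152876
Pd = (1e-7)^0.0152876 = 0.7816
Pd = 78.2%

78.2%


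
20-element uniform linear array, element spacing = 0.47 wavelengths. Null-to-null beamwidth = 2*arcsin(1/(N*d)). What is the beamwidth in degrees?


1/(N*d) = 1/(20*0.47) = 0.106383
BW = 2*arcsin(0.106383) = 12.2 degrees

12.2 degrees


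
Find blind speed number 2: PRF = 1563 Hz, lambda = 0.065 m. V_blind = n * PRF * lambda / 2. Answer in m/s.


V_blind = 2 * 1563 * 0.065 / 2 = 101.6 m/s

101.6 m/s


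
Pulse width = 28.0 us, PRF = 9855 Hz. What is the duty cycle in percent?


DC = 28.0e-6 * 9855 * 100 = 27.59%

27.59%


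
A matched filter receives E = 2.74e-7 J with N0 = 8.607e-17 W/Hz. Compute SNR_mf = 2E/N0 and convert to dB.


SNR_lin = 2 * 2.74e-7 / 8.607e-17 = 6.367e9
SNR_dB = 10*log10(6.367e9) = 98.0 dB

98.0 dB


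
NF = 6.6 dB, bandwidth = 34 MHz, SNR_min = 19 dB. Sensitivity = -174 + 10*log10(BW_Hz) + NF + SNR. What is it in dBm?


10*log10(34000000.0) = 75.31
S = -174 + 75.31 + 6.6 + 19 = -73.1 dBm

-73.1 dBm


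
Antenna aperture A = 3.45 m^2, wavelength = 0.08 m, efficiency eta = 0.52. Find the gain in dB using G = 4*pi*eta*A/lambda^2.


G_linear = 4*pi*0.52*3.45/0.08^2 = 3522.51
G_dB = 10*log10(3522.51) = 35.5 dB

35.5 dB


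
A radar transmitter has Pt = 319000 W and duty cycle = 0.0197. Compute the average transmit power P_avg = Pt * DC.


P_avg = 319000 * 0.0197 = 6284.3 W

6284.3 W


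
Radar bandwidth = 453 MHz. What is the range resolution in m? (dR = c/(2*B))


dR = 3e8 / (2 * 453000000.0) = 0.33 m

0.33 m


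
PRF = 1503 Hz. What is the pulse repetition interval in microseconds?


PRI = 1/1503 = 0.000665336 s = 665.3 us

665.3 us


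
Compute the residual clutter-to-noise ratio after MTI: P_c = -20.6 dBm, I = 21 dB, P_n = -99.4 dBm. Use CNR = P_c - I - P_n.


CNR = -20.6 - 21 - (-99.4) = 57.8 dB

57.8 dB


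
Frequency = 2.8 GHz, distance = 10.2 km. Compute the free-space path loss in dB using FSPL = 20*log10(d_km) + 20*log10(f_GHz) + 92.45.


20*log10(10.2) = 20.17
20*log10(2.8) = 8.94
FSPL = 121.6 dB

121.6 dB


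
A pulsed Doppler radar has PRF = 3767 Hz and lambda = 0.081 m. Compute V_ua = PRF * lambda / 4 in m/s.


V_ua = 3767 * 0.081 / 4 = 76.3 m/s

76.3 m/s


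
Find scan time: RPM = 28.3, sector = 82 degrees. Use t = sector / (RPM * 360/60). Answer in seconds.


t = 82 / (28.3 * 360) * 60 = 0.48 s

0.48 s


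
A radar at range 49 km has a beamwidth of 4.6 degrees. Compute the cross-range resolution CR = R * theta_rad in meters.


BW_rad = 0.080285146
CR = 49000 * 0.080285146 = 3934.0 m

3934.0 m


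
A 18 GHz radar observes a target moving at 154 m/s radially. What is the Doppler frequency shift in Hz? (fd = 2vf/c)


fd = 2 * 154 * 18000000000.0 / 3e8 = 18480.0 Hz

18480.0 Hz


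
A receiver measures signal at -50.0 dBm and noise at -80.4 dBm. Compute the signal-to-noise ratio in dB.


SNR = -50.0 - (-80.4) = 30.4 dB

30.4 dB


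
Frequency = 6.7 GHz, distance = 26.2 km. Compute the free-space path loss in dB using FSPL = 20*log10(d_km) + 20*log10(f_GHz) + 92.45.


20*log10(26.2) = 28.37
20*log10(6.7) = 16.52
FSPL = 137.3 dB

137.3 dB


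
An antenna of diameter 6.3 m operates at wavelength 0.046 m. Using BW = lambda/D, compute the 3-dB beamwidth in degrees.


BW_rad = 0.046 / 6.3 = 0.007302
BW_deg = 0.42 degrees

0.42 degrees


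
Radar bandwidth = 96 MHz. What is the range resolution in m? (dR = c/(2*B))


dR = 3e8 / (2 * 96000000.0) = 1.56 m

1.56 m


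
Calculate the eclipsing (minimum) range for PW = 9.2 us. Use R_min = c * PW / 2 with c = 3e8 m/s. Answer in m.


R_min = 3e8 * 9.2e-6 / 2 = 1380.0 m

1380.0 m


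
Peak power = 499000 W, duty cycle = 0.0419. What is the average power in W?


P_avg = 499000 * 0.0419 = 20908.1 W

20908.1 W


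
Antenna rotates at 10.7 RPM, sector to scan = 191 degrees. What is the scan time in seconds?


t = 191 / (10.7 * 360) * 60 = 2.98 s

2.98 s


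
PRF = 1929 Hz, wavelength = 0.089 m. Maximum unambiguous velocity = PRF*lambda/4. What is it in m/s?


V_ua = 1929 * 0.089 / 4 = 42.9 m/s

42.9 m/s


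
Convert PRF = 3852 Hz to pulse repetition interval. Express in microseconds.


PRI = 1/3852 = 0.0002596054 s = 259.6 us

259.6 us


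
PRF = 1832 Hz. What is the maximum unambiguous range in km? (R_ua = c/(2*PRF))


R_ua = 3e8 / (2 * 1832) = 81877.7 m = 81.9 km

81.9 km


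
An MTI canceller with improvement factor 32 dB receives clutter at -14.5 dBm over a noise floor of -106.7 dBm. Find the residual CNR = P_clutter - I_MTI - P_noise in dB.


CNR = -14.5 - 32 - (-106.7) = 60.2 dB

60.2 dB


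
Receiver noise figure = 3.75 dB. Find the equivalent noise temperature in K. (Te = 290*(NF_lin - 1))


NF_lin = 10^(3.75/10) = 2.371374
Te = 290 * (2.371374 - 1) = 397.7 K

397.7 K


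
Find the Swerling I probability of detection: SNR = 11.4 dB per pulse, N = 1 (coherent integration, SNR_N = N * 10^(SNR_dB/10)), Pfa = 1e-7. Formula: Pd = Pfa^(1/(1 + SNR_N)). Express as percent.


SNR_lin = 10^(11.4/10) = 13.80384
SNR_N = 1 * 13.80384 = 13.80384
1/(1 + SNR_N) = 1/14.80384 = 0.06755
Pd = (1e-7)^0.06755 = 0.33663
Pd = 33.7%

33.7%


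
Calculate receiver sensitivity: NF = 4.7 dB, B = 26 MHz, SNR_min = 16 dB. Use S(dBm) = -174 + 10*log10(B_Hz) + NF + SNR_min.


10*log10(26000000.0) = 74.15
S = -174 + 74.15 + 4.7 + 16 = -79.2 dBm

-79.2 dBm


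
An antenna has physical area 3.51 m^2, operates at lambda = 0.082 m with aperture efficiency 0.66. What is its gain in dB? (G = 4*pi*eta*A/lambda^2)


G_linear = 4*pi*0.66*3.51/0.082^2 = 4329.45
G_dB = 10*log10(4329.45) = 36.4 dB

36.4 dB


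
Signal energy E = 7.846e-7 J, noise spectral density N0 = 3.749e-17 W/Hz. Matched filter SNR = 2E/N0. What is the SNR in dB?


SNR_lin = 2 * 7.846e-7 / 3.749e-17 = 4.186e10
SNR_dB = 10*log10(4.186e10) = 106.2 dB

106.2 dB


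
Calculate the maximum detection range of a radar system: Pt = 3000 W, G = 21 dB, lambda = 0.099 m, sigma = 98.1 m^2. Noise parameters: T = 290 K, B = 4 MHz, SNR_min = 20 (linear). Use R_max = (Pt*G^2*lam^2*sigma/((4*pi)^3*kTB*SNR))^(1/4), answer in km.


G_lin = 10^(21/10) = 125.892541
R^4 = 3000 * 125.892541^2 * 0.099^2 * 98.1 / ((4*pi)^3 * 1.38e-23 * 290 * 4000000.0 * 20)
R^4 = 7.19555e16 m^4
R_max = (7.19555e16)^(1/4) = 16378.2 m = 16.4 km

16.4 km


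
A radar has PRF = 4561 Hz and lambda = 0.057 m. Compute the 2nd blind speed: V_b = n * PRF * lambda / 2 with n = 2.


V_blind = 2 * 4561 * 0.057 / 2 = 260.0 m/s

260.0 m/s


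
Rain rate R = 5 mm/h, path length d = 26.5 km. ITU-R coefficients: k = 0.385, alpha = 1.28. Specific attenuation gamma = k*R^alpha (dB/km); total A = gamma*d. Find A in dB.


gamma = 0.385 * 5^1.28 = 3.020942 dB/km
A = 3.020942 * 26.5 = 80.05 dB

80.05 dB


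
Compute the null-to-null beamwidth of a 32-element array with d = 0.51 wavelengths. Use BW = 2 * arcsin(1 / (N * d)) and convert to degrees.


1/(N*d) = 1/(32*0.51) = 0.061275
BW = 2*arcsin(0.061275) = 7.0 degrees

7.0 degrees


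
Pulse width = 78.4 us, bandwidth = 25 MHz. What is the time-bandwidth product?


TBP = 78.4 * 25 = 1960.0

1960.0


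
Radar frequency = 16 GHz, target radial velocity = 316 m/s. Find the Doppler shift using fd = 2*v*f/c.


fd = 2 * 316 * 16000000000.0 / 3e8 = 33706.7 Hz

33706.7 Hz


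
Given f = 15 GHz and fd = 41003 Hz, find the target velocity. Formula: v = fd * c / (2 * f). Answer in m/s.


v = 41003 * 3e8 / (2 * 15000000000.0) = 410.0 m/s

410.0 m/s


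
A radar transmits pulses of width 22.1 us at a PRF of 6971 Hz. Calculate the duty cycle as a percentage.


DC = 22.1e-6 * 6971 * 100 = 15.41%

15.41%


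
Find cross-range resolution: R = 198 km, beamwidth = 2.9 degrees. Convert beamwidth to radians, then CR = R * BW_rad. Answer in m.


BW_rad = 0.050614548
CR = 198000 * 0.050614548 = 10021.7 m

10021.7 m


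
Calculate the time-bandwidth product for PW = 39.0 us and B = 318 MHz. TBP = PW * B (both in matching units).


TBP = 39.0 * 318 = 12402.0

12402.0


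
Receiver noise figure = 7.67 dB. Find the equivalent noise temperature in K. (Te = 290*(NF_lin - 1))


NF_lin = 10^(7.67/10) = 5.847901
Te = 290 * (5.847901 - 1) = 1405.9 K

1405.9 K


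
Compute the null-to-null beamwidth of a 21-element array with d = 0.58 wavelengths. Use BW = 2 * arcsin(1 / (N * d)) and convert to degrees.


1/(N*d) = 1/(21*0.58) = 0.082102
BW = 2*arcsin(0.082102) = 9.4 degrees

9.4 degrees


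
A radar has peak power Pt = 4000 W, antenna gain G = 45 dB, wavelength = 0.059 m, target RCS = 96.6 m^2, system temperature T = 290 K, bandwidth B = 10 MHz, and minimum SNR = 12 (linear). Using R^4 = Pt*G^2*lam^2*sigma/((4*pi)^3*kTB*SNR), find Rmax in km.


G_lin = 10^(45/10) = 31622.776602
R^4 = 4000 * 31622.776602^2 * 0.059^2 * 96.6 / ((4*pi)^3 * 1.38e-23 * 290 * 10000000.0 * 12)
R^4 = 1.41141e21 m^4
R_max = (1.41141e21)^(1/4) = 193826.6 m = 193.8 km

193.8 km


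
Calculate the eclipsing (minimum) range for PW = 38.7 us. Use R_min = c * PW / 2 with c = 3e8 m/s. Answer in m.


R_min = 3e8 * 38.7e-6 / 2 = 5805.0 m

5805.0 m


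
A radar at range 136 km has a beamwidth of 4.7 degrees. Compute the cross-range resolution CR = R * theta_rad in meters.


BW_rad = 0.082030475
CR = 136000 * 0.082030475 = 11156.1 m

11156.1 m


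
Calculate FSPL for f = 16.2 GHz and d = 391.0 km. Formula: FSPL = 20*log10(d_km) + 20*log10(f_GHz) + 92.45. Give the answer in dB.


20*log10(391.0) = 51.84
20*log10(16.2) = 24.19
FSPL = 168.5 dB

168.5 dB


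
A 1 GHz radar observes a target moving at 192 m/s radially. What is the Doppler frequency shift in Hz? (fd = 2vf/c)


fd = 2 * 192 * 1000000000.0 / 3e8 = 1280.0 Hz

1280.0 Hz


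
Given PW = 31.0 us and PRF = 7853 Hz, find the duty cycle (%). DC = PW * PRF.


DC = 31.0e-6 * 7853 * 100 = 24.34%

24.34%


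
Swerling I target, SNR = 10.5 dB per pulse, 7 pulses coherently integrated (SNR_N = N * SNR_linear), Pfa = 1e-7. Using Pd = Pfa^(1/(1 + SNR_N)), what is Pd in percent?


SNR_lin = 10^(10.5/10) = 11.22018
SNR_N = 7 * 11.22018 = 78.54126
1/(1 + SNR_N) = 1/79.54126 = 0.0125721
Pd = (1e-7)^0.0125721 = 0.81657
Pd = 81.7%

81.7%


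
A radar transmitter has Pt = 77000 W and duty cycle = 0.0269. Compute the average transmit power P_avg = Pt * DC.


P_avg = 77000 * 0.0269 = 2071.3 W

2071.3 W


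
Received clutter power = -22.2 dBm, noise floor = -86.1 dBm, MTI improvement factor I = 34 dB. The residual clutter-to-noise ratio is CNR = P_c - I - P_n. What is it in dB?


CNR = -22.2 - 34 - (-86.1) = 29.9 dB

29.9 dB


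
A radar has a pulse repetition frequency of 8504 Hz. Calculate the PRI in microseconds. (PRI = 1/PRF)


PRI = 1/8504 = 0.0001175917 s = 117.6 us

117.6 us


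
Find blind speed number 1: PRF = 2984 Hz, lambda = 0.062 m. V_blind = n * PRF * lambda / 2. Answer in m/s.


V_blind = 1 * 2984 * 0.062 / 2 = 92.5 m/s

92.5 m/s


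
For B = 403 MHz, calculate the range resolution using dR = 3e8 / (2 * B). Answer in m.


dR = 3e8 / (2 * 403000000.0) = 0.37 m

0.37 m


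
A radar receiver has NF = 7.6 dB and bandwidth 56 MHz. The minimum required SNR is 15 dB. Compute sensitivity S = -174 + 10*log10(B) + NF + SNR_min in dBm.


10*log10(56000000.0) = 77.48
S = -174 + 77.48 + 7.6 + 15 = -73.9 dBm

-73.9 dBm


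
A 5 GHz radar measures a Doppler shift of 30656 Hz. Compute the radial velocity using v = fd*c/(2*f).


v = 30656 * 3e8 / (2 * 5000000000.0) = 919.7 m/s

919.7 m/s


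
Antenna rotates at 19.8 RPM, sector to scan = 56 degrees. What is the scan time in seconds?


t = 56 / (19.8 * 360) * 60 = 0.47 s

0.47 s


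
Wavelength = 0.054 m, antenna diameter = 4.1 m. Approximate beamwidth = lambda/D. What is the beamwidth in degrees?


BW_rad = 0.054 / 4.1 = 0.013171
BW_deg = 0.75 degrees

0.75 degrees


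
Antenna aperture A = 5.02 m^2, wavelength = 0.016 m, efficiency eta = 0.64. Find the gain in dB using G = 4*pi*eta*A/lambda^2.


G_linear = 4*pi*0.64*5.02/0.016^2 = 157707.95
G_dB = 10*log10(157707.95) = 52.0 dB

52.0 dB


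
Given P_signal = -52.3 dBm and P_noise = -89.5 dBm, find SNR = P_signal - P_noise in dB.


SNR = -52.3 - (-89.5) = 37.2 dB

37.2 dB


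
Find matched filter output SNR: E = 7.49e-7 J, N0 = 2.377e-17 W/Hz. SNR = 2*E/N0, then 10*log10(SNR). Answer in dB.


SNR_lin = 2 * 7.49e-7 / 2.377e-17 = 6.302e10
SNR_dB = 10*log10(6.302e10) = 108.0 dB

108.0 dB
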